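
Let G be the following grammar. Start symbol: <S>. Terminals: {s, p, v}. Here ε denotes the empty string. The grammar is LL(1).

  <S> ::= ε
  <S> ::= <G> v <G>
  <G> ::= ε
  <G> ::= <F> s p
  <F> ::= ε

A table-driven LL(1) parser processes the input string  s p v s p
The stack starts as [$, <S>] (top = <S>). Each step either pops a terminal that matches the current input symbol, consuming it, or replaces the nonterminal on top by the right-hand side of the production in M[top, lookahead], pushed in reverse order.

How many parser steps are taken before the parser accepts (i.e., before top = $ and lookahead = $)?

10

      Stack            Input        Action
   1  $ <S>            s p v s p $  expand <S> ::= <G> v <G>
   2  $ <G> v <G>      s p v s p $  expand <G> ::= <F> s p
   3  $ <G> v p s <F>  s p v s p $  expand <F> ::= ε
   4  $ <G> v p s      s p v s p $  match s
   5  $ <G> v p        p v s p $    match p
   6  $ <G> v          v s p $      match v
   7  $ <G>            s p $        expand <G> ::= <F> s p
   8  $ p s <F>        s p $        expand <F> ::= ε
   9  $ p s            s p $        match s
  10  $ p              p $          match p
Accept reached after 10 steps.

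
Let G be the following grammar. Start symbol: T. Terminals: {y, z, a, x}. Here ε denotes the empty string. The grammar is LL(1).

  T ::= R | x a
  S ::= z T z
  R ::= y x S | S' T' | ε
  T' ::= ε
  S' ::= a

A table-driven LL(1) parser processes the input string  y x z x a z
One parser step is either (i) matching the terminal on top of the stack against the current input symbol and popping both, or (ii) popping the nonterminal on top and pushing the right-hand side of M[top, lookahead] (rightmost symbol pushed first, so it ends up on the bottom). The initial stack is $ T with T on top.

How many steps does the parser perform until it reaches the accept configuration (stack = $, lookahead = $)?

10

      Stack    Input          Action
   1  $ T      y x z x a z $  expand T ::= R
   2  $ R      y x z x a z $  expand R ::= y x S
   3  $ S x y  y x z x a z $  match y
   4  $ S x    x z x a z $    match x
   5  $ S      z x a z $      expand S ::= z T z
   6  $ z T z  z x a z $      match z
   7  $ z T    x a z $        expand T ::= x a
   8  $ z a x  x a z $        match x
   9  $ z a    a z $          match a
  10  $ z      z $            match z
Accept reached after 10 steps.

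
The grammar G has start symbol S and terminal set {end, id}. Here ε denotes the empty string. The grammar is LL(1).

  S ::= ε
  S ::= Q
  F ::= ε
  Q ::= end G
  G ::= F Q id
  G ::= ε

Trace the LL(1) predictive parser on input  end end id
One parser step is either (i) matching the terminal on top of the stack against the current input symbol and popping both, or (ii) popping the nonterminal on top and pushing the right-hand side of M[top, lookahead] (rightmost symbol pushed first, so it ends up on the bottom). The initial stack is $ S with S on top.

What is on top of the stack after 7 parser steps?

     Stack       Input         Action
  1  $ S         end end id $  expand S ::= Q
  2  $ Q         end end id $  expand Q ::= end G
  3  $ G end     end end id $  match end
  4  $ G         end id $      expand G ::= F Q id
  5  $ id Q F    end id $      expand F ::= ε
  6  $ id Q      end id $      expand Q ::= end G
  7  $ id G end  end id $      match end
Stack after step 7: $ id G (top = G).

G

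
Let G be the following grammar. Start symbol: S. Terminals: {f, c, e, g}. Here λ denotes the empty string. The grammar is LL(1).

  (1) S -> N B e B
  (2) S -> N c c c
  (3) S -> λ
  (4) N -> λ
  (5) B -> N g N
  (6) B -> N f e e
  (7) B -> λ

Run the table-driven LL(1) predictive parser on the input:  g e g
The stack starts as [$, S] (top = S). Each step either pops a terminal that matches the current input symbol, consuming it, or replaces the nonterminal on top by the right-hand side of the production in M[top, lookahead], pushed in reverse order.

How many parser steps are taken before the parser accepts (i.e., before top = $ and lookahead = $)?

11

      Stack        Input    Action
   1  $ S          g e g $  expand S -> N B e B
   2  $ B e B N    g e g $  expand N -> λ
   3  $ B e B      g e g $  expand B -> N g N
   4  $ B e N g N  g e g $  expand N -> λ
   5  $ B e N g    g e g $  match g
   6  $ B e N      e g $    expand N -> λ
   7  $ B e        e g $    match e
   8  $ B          g $      expand B -> N g N
   9  $ N g N      g $      expand N -> λ
  10  $ N g        g $      match g
  11  $ N          $        expand N -> λ
Accept reached after 11 steps.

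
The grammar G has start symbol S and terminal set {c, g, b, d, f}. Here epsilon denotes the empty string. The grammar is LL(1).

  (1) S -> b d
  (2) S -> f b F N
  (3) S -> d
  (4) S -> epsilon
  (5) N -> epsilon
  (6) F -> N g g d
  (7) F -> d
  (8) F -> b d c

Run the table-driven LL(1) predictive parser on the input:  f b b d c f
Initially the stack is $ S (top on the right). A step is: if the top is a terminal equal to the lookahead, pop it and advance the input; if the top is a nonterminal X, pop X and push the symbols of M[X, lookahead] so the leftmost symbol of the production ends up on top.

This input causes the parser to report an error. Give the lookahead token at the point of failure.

f

step 1: stack=$ S  input=f b b d c f $  — expand S -> f b F N
step 2: stack=$ N F b f  input=f b b d c f $  — match f
step 3: stack=$ N F b  input=b b d c f $  — match b
step 4: stack=$ N F  input=b d c f $  — expand F -> b d c
step 5: stack=$ N c d b  input=b d c f $  — match b
step 6: stack=$ N c d  input=d c f $  — match d
step 7: stack=$ N c  input=c f $  — match c
step 8: stack=$ N  input=f $  — error: M[N, f] is empty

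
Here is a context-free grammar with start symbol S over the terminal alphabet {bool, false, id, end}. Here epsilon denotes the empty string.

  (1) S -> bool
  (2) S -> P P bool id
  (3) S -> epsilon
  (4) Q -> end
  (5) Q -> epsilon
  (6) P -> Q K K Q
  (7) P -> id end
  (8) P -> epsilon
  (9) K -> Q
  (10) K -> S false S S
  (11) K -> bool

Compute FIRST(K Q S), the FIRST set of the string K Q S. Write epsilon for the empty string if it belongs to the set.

FIRST(Q): from Q->end we get {end}; from Q->epsilon we get {epsilon}. So FIRST(Q) = {epsilon, end}.
FIRST(S): from S->bool we get {bool}; from S->P P bool id we get {bool, end, false, id}; from S->epsilon we get {epsilon}. So FIRST(S) = {epsilon, bool, end, false, id}.
FIRST(K): from K->Q we get {epsilon, end}; from K->S false S S we get {bool, end, false, id}; from K->bool we get {bool}. So FIRST(K) = {epsilon, bool, end, false, id}.
FIRST(P): from P->Q K K Q we get {epsilon, bool, end, false, id}; from P->id end we get {id}; from P->epsilon we get {epsilon}. So FIRST(P) = {epsilon, bool, end, false, id}.
FIRST(K Q S): take FIRST of each symbol in turn, carrying on past any symbol whose FIRST contains epsilon; result {epsilon, bool, end, false, id}.

{epsilon, bool, end, false, id}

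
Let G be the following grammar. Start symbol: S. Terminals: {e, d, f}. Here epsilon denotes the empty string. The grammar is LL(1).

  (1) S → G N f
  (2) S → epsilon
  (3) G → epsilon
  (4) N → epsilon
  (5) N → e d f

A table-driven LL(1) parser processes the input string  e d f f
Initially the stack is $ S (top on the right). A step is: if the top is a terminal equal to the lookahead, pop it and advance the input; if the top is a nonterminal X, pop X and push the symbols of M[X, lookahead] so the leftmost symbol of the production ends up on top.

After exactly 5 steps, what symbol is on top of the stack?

step 1: stack=$ S  input=e d f f $  — expand S → G N f
step 2: stack=$ f N G  input=e d f f $  — expand G → epsilon
step 3: stack=$ f N  input=e d f f $  — expand N → e d f
step 4: stack=$ f f d e  input=e d f f $  — match e
step 5: stack=$ f f d  input=d f f $  — match d
Stack after step 5: $ f f (top = f).

f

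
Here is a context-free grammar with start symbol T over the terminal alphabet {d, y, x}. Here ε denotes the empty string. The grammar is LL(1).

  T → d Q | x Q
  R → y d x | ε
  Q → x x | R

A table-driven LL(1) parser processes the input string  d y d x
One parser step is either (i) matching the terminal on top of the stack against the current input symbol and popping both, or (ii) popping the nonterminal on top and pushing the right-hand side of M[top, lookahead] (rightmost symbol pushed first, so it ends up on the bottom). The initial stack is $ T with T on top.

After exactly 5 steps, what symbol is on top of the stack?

step 1: stack=$ T  input=d y d x $  — expand T → d Q
step 2: stack=$ Q d  input=d y d x $  — match d
step 3: stack=$ Q  input=y d x $  — expand Q → R
step 4: stack=$ R  input=y d x $  — expand R → y d x
step 5: stack=$ x d y  input=y d x $  — match y
Stack after step 5: $ x d (top = d).

d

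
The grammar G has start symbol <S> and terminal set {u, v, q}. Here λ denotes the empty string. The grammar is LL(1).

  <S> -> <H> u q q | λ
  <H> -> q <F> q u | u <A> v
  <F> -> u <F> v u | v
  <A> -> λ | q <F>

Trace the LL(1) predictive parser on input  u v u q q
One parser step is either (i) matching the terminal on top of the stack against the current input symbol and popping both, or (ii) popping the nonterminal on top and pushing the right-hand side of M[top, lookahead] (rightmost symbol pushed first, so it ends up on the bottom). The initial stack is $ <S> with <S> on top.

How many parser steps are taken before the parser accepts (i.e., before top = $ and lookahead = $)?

8

     Stack            Input        Action
  1  $ <S>            u v u q q $  expand <S> -> <H> u q q
  2  $ q q u <H>      u v u q q $  expand <H> -> u <A> v
  3  $ q q u v <A> u  u v u q q $  match u
  4  $ q q u v <A>    v u q q $    expand <A> -> λ
  5  $ q q u v        v u q q $    match v
  6  $ q q u          u q q $      match u
  7  $ q q            q q $        match q
  8  $ q              q $          match q
Accept reached after 8 steps.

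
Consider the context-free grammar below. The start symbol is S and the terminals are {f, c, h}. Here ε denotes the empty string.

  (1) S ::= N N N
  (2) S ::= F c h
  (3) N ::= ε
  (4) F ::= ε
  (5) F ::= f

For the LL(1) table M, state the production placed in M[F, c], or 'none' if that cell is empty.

F ::= ε

FIRST(N) = {ε}
FIRST(F) = {ε, f}
FIRST(S) = {ε, c, f}  (via N N N, F c h)
FOLLOW(S) includes $ since S is the start symbol.
FOLLOW(F): in S::=F c h, F is followed by c h with FIRST {c}. Thus FOLLOW(F) = {c}.
For F ::= ε: FIRST(ε) = {ε}, so it goes in M[F, t] for t ∈ {}; since ε ∈ FIRST, also for every t ∈ FOLLOW(F) = {c}.
For F ::= f: FIRST(f) = {f}, so it goes in M[F, t] for t ∈ {f}.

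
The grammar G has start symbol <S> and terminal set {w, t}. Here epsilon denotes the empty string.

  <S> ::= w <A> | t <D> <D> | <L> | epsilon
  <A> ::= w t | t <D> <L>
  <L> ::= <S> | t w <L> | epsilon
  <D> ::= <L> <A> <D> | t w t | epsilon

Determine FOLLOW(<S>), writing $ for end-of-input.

{$, t, w}

FIRST(<A>): from <A>::=w t we get {w}; from <A>::=t <D> <L> we get {t}. So FIRST(<A>) = {t, w}.
FIRST(<S>): from <S>::=w <A> we get {w}; from <S>::=t <D> <D> we get {t}; from <S>::=<L> we get {epsilon, t, w}; from <S>::=epsilon we get {epsilon}. So FIRST(<S>) = {epsilon, t, w}.
FIRST(<L>): from <L>::=<S> we get {epsilon, t, w}; from <L>::=t w <L> we get {t}; from <L>::=epsilon we get {epsilon}. So FIRST(<L>) = {epsilon, t, w}.
FIRST(<D>): from <D>::=<L> <A> <D> we get {t, w}; from <D>::=t w t we get {t}; from <D>::=epsilon we get {epsilon}. So FIRST(<D>) = {epsilon, t, w}.
FOLLOW(<S>) includes $ since <S> is the start symbol.
FOLLOW(<S>): in <L>::=<S>, the suffix after <S> is empty, so FOLLOW(<S>) ⊇ FOLLOW(<L>) = {$, t, w}. Thus FOLLOW(<S>) = {$, t, w}.
FOLLOW(<A>): in <S>::=w <A>, the suffix after <A> is empty, so FOLLOW(<A>) ⊇ FOLLOW(<S>) = {$, t, w}; in <D>::=<L> <A> <D>, <A> is followed by <D> with FIRST {epsilon, t, w}; in <D>::=<L> <A> <D>, the suffix after <A> is nullable, so FOLLOW(<A>) ⊇ FOLLOW(<D>) = {$, t, w}. Thus FOLLOW(<A>) = {$, t, w}.
FOLLOW(<L>): in <S>::=<L>, the suffix after <L> is empty, so FOLLOW(<L>) ⊇ FOLLOW(<S>) = {$, t, w}; in <A>::=t <D> <L>, the suffix after <L> is empty, so FOLLOW(<L>) ⊇ FOLLOW(<A>) = {$, t, w}; in <L>::=t w <L>, the suffix after <L> is empty (adds nothing new); in <D>::=<L> <A> <D>, <L> is followed by <A> <D> with FIRST {t, w}. Thus FOLLOW(<L>) = {$, t, w}.
FOLLOW(<D>): in <S>::=t <D> <D> (occurrence 1), <D> is followed by <D> with FIRST {epsilon, t, w}; in <S>::=t <D> <D> (occurrence 1), the suffix after <D> is nullable, so FOLLOW(<D>) ⊇ FOLLOW(<S>) = {$, t, w}; in <S>::=t <D> <D> (occurrence 2), the suffix after <D> is empty, so FOLLOW(<D>) ⊇ FOLLOW(<S>) = {$, t, w}; in <A>::=t <D> <L>, <D> is followed by <L> with FIRST {epsilon, t, w}; in <A>::=t <D> <L>, the suffix after <D> is nullable, so FOLLOW(<D>) ⊇ FOLLOW(<A>) = {$, t, w}; in <D>::=<L> <A> <D>, the suffix after <D> is empty (adds nothing new). Thus FOLLOW(<D>) = {$, t, w}.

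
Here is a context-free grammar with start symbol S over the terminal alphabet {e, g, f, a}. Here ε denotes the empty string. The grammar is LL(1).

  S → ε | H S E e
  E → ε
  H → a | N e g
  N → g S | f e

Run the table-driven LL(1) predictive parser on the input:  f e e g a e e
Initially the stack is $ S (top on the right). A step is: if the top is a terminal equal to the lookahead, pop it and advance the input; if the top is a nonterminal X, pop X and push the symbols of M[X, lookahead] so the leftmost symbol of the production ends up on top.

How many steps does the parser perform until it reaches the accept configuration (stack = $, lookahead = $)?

step 1: stack=$ S  input=f e e g a e e $  — expand S → H S E e
step 2: stack=$ e E S H  input=f e e g a e e $  — expand H → N e g
step 3: stack=$ e E S g e N  input=f e e g a e e $  — expand N → f e
step 4: stack=$ e E S g e e f  input=f e e g a e e $  — match f
step 5: stack=$ e E S g e e  input=e e g a e e $  — match e
step 6: stack=$ e E S g e  input=e g a e e $  — match e
step 7: stack=$ e E S g  input=g a e e $  — match g
step 8: stack=$ e E S  input=a e e $  — expand S → H S E e
step 9: stack=$ e E e E S H  input=a e e $  — expand H → a
step 10: stack=$ e E e E S a  input=a e e $  — match a
step 11: stack=$ e E e E S  input=e e $  — expand S → ε
step 12: stack=$ e E e E  input=e e $  — expand E → ε
step 13: stack=$ e E e  input=e e $  — match e
step 14: stack=$ e E  input=e $  — expand E → ε
step 15: stack=$ e  input=e $  — match e
Accept reached after 15 steps.

15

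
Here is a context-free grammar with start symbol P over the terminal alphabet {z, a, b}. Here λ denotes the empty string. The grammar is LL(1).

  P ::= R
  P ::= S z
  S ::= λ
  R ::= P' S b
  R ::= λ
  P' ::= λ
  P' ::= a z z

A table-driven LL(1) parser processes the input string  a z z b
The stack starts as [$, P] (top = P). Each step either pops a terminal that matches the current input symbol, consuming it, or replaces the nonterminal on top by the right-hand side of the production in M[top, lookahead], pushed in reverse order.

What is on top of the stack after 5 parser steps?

step 1: stack=$ P  input=a z z b $  — expand P ::= R
step 2: stack=$ R  input=a z z b $  — expand R ::= P' S b
step 3: stack=$ b S P'  input=a z z b $  — expand P' ::= a z z
step 4: stack=$ b S z z a  input=a z z b $  — match a
step 5: stack=$ b S z z  input=z z b $  — match z
Stack after step 5: $ b S z (top = z).

z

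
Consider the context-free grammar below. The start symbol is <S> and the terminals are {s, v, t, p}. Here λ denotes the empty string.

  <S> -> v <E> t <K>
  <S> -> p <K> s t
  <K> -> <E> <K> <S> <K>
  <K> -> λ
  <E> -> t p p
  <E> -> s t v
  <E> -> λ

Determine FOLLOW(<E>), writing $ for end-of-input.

{p, s, t, v}

FIRST(<S>): from <S>->v <E> t <K> we get {v}; from <S>->p <K> s t we get {p}. So FIRST(<S>) = {p, v}.
FIRST(<E>): from <E>->t p p we get {t}; from <E>->s t v we get {s}; from <E>->λ we get {λ}. So FIRST(<E>) = {λ, s, t}.
FIRST(<K>): from <K>-><E> <K> <S> <K> we get {p, s, t, v}; from <K>->λ we get {λ}. So FIRST(<K>) = {λ, p, s, t, v}.
FOLLOW(<S>) includes $ since <S> is the start symbol.
FOLLOW(<E>): in <S>->v <E> t <K>, <E> is followed by t <K> with FIRST {t}; in <K>-><E> <K> <S> <K>, <E> is followed by <K> <S> <K> with FIRST {p, s, t, v}. Thus FOLLOW(<E>) = {p, s, t, v}.
FOLLOW(<S>): in <K>-><E> <K> <S> <K>, <S> is followed by <K> with FIRST {λ, p, s, t, v}; in <K>-><E> <K> <S> <K>, the suffix after <S> is nullable, so FOLLOW(<S>) ⊇ FOLLOW(<K>) = {$, p, s, t, v}. Thus FOLLOW(<S>) = {$, p, s, t, v}.
FOLLOW(<K>): in <S>->v <E> t <K>, the suffix after <K> is empty, so FOLLOW(<K>) ⊇ FOLLOW(<S>) = {$, p, s, t, v}; in <S>->p <K> s t, <K> is followed by s t with FIRST {s}; in <K>-><E> <K> <S> <K> (occurrence 1), <K> is followed by <S> <K> with FIRST {p, v}; in <K>-><E> <K> <S> <K> (occurrence 2), the suffix after <K> is empty (adds nothing new). Thus FOLLOW(<K>) = {$, p, s, t, v}.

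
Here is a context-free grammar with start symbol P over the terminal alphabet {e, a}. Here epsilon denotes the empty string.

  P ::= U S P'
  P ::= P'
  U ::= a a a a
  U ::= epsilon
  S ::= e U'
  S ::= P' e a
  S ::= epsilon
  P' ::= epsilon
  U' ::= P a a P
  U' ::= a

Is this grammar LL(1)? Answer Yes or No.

FIRST(P) = {epsilon, a, e}
FIRST(U) = {epsilon, a}
FIRST(S) = {epsilon, e}
FIRST(P') = {epsilon}
FIRST(U') = {a, e}
FOLLOW(P) = {$, a}
FOLLOW(U) = {$, a, e}
FOLLOW(S) = {$, a}
FOLLOW(P') = {$, a, e}
FOLLOW(U') = {$, a}
Cell M[P, $] receives both P ::= U S P' and P ::= P' — the grammar is not LL(1).

No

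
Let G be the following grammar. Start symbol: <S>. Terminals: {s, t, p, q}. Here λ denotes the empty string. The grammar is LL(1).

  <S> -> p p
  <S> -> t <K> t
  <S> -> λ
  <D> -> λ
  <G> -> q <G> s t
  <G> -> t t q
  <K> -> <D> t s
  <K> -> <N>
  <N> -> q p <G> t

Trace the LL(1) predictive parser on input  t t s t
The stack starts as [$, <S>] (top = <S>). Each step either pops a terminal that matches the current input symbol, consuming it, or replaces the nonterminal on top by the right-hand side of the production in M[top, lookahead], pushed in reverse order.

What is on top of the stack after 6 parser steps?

t

step 1: stack=$ <S>  input=t t s t $  — expand <S> -> t <K> t
step 2: stack=$ t <K> t  input=t t s t $  — match t
step 3: stack=$ t <K>  input=t s t $  — expand <K> -> <D> t s
step 4: stack=$ t s t <D>  input=t s t $  — expand <D> -> λ
step 5: stack=$ t s t  input=t s t $  — match t
step 6: stack=$ t s  input=s t $  — match s
Stack after step 6: $ t (top = t).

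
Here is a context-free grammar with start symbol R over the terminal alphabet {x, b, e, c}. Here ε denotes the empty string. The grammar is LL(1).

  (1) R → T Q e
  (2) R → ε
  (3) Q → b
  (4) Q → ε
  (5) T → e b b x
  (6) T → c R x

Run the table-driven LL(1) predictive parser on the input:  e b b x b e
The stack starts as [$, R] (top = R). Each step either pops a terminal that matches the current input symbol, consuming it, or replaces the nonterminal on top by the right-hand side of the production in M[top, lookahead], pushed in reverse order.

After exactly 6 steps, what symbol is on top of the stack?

step 1: stack=$ R  input=e b b x b e $  — expand R → T Q e
step 2: stack=$ e Q T  input=e b b x b e $  — expand T → e b b x
step 3: stack=$ e Q x b b e  input=e b b x b e $  — match e
step 4: stack=$ e Q x b b  input=b b x b e $  — match b
step 5: stack=$ e Q x b  input=b x b e $  — match b
step 6: stack=$ e Q x  input=x b e $  — match x
Stack after step 6: $ e Q (top = Q).

Q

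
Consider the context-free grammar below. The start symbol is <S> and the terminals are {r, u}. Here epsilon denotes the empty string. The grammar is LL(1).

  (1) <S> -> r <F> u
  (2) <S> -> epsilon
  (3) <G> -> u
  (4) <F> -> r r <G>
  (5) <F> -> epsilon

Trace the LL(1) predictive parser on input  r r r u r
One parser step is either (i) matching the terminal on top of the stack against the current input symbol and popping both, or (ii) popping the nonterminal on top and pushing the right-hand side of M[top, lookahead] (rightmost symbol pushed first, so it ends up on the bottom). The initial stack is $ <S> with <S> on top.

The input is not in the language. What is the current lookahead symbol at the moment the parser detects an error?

r

step 1: stack=$ <S>  input=r r r u r $  — expand <S> -> r <F> u
step 2: stack=$ u <F> r  input=r r r u r $  — match r
step 3: stack=$ u <F>  input=r r u r $  — expand <F> -> r r <G>
step 4: stack=$ u <G> r r  input=r r u r $  — match r
step 5: stack=$ u <G> r  input=r u r $  — match r
step 6: stack=$ u <G>  input=u r $  — expand <G> -> u
step 7: stack=$ u u  input=u r $  — match u
step 8: stack=$ u  input=r $  — error: top is terminal u but lookahead is r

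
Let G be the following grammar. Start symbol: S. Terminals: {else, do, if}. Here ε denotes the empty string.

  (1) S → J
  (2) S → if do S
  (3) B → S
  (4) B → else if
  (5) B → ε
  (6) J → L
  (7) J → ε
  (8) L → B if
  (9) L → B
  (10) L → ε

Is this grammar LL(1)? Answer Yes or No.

FIRST(S) = {ε, else, if}
FIRST(B) = {ε, else, if}
FIRST(J) = {ε, else, if}
FIRST(L) = {ε, else, if}
FOLLOW(S) = {$, if}
FOLLOW(B) = {$, if}
FOLLOW(J) = {$, if}
FOLLOW(L) = {$, if}
Cell M[B, $] receives both B → S and B → ε — the grammar is not LL(1).

No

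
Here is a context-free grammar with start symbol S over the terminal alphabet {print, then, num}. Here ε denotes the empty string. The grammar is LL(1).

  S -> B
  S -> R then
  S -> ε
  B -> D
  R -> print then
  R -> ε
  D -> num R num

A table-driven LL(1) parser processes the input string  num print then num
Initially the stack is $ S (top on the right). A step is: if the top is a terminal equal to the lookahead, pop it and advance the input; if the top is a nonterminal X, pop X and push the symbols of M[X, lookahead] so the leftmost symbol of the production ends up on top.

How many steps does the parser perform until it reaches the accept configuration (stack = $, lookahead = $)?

8

step 1: stack=$ S  input=num print then num $  — expand S -> B
step 2: stack=$ B  input=num print then num $  — expand B -> D
step 3: stack=$ D  input=num print then num $  — expand D -> num R num
step 4: stack=$ num R num  input=num print then num $  — match num
step 5: stack=$ num R  input=print then num $  — expand R -> print then
step 6: stack=$ num then print  input=print then num $  — match print
step 7: stack=$ num then  input=then num $  — match then
step 8: stack=$ num  input=num $  — match num
Accept reached after 8 steps.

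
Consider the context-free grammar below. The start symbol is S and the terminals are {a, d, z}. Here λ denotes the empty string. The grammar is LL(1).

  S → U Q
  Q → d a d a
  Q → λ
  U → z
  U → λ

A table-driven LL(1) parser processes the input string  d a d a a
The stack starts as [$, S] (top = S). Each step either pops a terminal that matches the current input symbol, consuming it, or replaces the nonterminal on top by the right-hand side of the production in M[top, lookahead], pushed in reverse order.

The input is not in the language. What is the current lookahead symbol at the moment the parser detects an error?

step 1: stack=$ S  input=d a d a a $  — expand S → U Q
step 2: stack=$ Q U  input=d a d a a $  — expand U → λ
step 3: stack=$ Q  input=d a d a a $  — expand Q → d a d a
step 4: stack=$ a d a d  input=d a d a a $  — match d
step 5: stack=$ a d a  input=a d a a $  — match a
step 6: stack=$ a d  input=d a a $  — match d
step 7: stack=$ a  input=a a $  — match a
step 8: stack=$  input=a $  — error: stack empty but input remains

a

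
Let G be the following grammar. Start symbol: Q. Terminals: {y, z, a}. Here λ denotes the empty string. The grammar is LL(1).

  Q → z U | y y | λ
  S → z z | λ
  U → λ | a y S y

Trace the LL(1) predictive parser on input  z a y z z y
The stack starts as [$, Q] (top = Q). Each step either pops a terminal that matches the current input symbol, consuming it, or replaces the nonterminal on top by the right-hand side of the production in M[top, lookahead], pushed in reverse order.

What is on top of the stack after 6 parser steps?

z

step 1: stack=$ Q  input=z a y z z y $  — expand Q → z U
step 2: stack=$ U z  input=z a y z z y $  — match z
step 3: stack=$ U  input=a y z z y $  — expand U → a y S y
step 4: stack=$ y S y a  input=a y z z y $  — match a
step 5: stack=$ y S y  input=y z z y $  — match y
step 6: stack=$ y S  input=z z y $  — expand S → z z
Stack after step 6: $ y z z (top = z).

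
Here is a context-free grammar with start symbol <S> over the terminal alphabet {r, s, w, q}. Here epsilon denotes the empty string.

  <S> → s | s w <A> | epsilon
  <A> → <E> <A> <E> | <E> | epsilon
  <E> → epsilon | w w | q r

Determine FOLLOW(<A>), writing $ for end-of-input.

{$, q, w}

FIRST(<S>) = {epsilon, s}
FIRST(<E>) = {epsilon, q, w}
FIRST(<A>) = {epsilon, q, w}  (via <E> <A> <E>, <E>)
FOLLOW(<S>) includes $ since <S> is the start symbol.
FOLLOW(<S>): <S> appears on no right-hand side. Thus FOLLOW(<S>) = {$}.
FOLLOW(<A>): in <S>→s w <A>, the suffix after <A> is empty, so FOLLOW(<A>) ⊇ FOLLOW(<S>) = {$}; in <A>→<E> <A> <E>, <A> is followed by <E> with FIRST {epsilon, q, w}; in <A>→<E> <A> <E>, the suffix after <A> is nullable (adds nothing new). Thus FOLLOW(<A>) = {$, q, w}.
FOLLOW(<E>): in <A>→<E> <A> <E> (occurrence 1), <E> is followed by <A> <E> with FIRST {epsilon, q, w}; in <A>→<E> <A> <E> (occurrence 1), the suffix after <E> is nullable, so FOLLOW(<E>) ⊇ FOLLOW(<A>) = {$, q, w}; in <A>→<E> <A> <E> (occurrence 2), the suffix after <E> is empty, so FOLLOW(<E>) ⊇ FOLLOW(<A>) = {$, q, w}; in <A>→<E>, the suffix after <E> is empty, so FOLLOW(<E>) ⊇ FOLLOW(<A>) = {$, q, w}. Thus FOLLOW(<E>) = {$, q, w}.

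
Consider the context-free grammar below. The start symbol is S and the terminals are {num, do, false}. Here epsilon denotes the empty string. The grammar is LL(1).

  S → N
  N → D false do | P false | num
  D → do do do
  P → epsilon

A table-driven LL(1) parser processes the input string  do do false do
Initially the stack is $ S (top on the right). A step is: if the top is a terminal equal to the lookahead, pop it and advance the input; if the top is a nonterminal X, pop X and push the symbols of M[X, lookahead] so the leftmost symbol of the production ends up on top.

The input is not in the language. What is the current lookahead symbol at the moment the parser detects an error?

     Stack                Input             Action
  1  $ S                  do do false do $  expand S → N
  2  $ N                  do do false do $  expand N → D false do
  3  $ do false D         do do false do $  expand D → do do do
  4  $ do false do do do  do do false do $  match do
  5  $ do false do do     do false do $     match do
  6  $ do false do        false do $        error: top is terminal do but lookahead is false

false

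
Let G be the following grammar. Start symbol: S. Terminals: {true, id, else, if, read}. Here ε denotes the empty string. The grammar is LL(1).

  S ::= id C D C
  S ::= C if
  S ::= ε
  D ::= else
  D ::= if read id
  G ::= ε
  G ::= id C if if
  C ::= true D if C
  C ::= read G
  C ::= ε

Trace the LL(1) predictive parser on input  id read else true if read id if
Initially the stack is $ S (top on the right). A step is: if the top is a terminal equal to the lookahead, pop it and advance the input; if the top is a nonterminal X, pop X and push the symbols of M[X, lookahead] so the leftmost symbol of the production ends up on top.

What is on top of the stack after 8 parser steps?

true

     Stack         Input                              Action
  1  $ S           id read else true if read id if $  expand S ::= id C D C
  2  $ C D C id    id read else true if read id if $  match id
  3  $ C D C       read else true if read id if $     expand C ::= read G
  4  $ C D G read  read else true if read id if $     match read
  5  $ C D G       else true if read id if $          expand G ::= ε
  6  $ C D         else true if read id if $          expand D ::= else
  7  $ C else      else true if read id if $          match else
  8  $ C           true if read id if $               expand C ::= true D if C
Stack after step 8: $ C if D true (top = true).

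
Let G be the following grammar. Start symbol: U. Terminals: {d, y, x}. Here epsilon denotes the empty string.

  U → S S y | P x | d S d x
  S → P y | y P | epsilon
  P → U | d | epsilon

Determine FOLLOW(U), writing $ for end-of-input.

{$, d, x, y}

FIRST(U) = {d, x, y}  (via S S y, P x)
FIRST(P) = {epsilon, d, x, y}  (via U)
FIRST(S) = {epsilon, d, x, y}  (via P y)
FOLLOW(U) includes $ since U is the start symbol.
FOLLOW(S): in U→S S y (occurrence 1), S is followed by S y with FIRST {d, x, y}; in U→S S y (occurrence 2), S is followed by y with FIRST {y}; in U→d S d x, S is followed by d x with FIRST {d}. Thus FOLLOW(S) = {d, x, y}.
FOLLOW(P): in U→P x, P is followed by x with FIRST {x}; in S→P y, P is followed by y with FIRST {y}; in S→y P, the suffix after P is empty, so FOLLOW(P) ⊇ FOLLOW(S) = {d, x, y}. Thus FOLLOW(P) = {d, x, y}.
FOLLOW(U): in P→U, the suffix after U is empty, so FOLLOW(U) ⊇ FOLLOW(P) = {d, x, y}. Thus FOLLOW(U) = {$, d, x, y}.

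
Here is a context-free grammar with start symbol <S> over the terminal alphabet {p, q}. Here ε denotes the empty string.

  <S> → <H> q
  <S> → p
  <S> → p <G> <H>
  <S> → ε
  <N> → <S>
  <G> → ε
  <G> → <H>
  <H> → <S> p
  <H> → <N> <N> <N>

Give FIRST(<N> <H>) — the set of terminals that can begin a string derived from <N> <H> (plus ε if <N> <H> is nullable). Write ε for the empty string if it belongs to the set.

{ε, p, q}

FIRST(<S>): from <S>→<H> q we get {p, q}; from <S>→p we get {p}; from <S>→p <G> <H> we get {p}; from <S>→ε we get {ε}. So FIRST(<S>) = {ε, p, q}.
FIRST(<N>): from <N>→<S> we get {ε, p, q}. So FIRST(<N>) = {ε, p, q}.
FIRST(<H>): from <H>→<S> p we get {p, q}; from <H>→<N> <N> <N> we get {ε, p, q}. So FIRST(<H>) = {ε, p, q}.
FIRST(<G>): from <G>→ε we get {ε}; from <G>→<H> we get {ε, p, q}. So FIRST(<G>) = {ε, p, q}.
FIRST(<N> <H>): take FIRST of each symbol in turn, carrying on past any symbol whose FIRST contains ε; result {ε, p, q}.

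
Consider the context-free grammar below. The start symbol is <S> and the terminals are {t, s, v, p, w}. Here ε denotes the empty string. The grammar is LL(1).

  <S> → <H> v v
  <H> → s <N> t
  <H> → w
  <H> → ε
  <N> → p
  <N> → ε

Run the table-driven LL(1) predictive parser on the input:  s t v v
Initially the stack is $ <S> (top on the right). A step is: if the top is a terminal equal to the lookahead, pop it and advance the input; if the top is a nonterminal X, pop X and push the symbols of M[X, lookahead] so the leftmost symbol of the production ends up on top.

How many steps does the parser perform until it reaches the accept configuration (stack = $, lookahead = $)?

7

step 1: stack=$ <S>  input=s t v v $  — expand <S> → <H> v v
step 2: stack=$ v v <H>  input=s t v v $  — expand <H> → s <N> t
step 3: stack=$ v v t <N> s  input=s t v v $  — match s
step 4: stack=$ v v t <N>  input=t v v $  — expand <N> → ε
step 5: stack=$ v v t  input=t v v $  — match t
step 6: stack=$ v v  input=v v $  — match v
step 7: stack=$ v  input=v $  — match v
Accept reached after 7 steps.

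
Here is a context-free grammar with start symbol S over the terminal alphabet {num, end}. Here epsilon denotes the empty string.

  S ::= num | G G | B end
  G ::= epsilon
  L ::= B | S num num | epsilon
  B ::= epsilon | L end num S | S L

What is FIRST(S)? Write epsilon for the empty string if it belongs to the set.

FIRST(G): from G::=epsilon we get {epsilon}. So FIRST(G) = {epsilon}.
FIRST(S): from S::=num we get {num}; from S::=G G we get {epsilon}; from S::=B end we get {end, num}. So FIRST(S) = {epsilon, end, num}.
FIRST(L): from L::=B we get {epsilon, end, num}; from L::=S num num we get {end, num}; from L::=epsilon we get {epsilon}. So FIRST(L) = {epsilon, end, num}.
FIRST(B): from B::=epsilon we get {epsilon}; from B::=L end num S we get {end, num}; from B::=S L we get {epsilon, end, num}. So FIRST(B) = {epsilon, end, num}.

{epsilon, end, num}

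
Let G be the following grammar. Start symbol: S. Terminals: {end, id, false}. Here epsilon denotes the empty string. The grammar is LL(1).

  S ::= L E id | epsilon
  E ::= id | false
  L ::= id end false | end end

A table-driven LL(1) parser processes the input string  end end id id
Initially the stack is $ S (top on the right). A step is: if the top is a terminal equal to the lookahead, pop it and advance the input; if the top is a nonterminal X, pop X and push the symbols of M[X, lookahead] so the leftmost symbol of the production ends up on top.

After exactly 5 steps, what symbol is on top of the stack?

     Stack           Input            Action
  1  $ S             end end id id $  expand S ::= L E id
  2  $ id E L        end end id id $  expand L ::= end end
  3  $ id E end end  end end id id $  match end
  4  $ id E end      end id id $      match end
  5  $ id E          id id $          expand E ::= id
Stack after step 5: $ id id (top = id).

id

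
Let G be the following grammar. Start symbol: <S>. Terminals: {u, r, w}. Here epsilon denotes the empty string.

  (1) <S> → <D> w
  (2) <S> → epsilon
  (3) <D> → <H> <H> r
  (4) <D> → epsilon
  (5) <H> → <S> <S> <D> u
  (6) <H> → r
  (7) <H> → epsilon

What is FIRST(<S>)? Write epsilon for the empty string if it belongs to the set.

FIRST(<S>): from <S>→<D> w we get {r, u, w}; from <S>→epsilon we get {epsilon}. So FIRST(<S>) = {epsilon, r, u, w}.
FIRST(<D>): from <D>→<H> <H> r we get {r, u, w}; from <D>→epsilon we get {epsilon}. So FIRST(<D>) = {epsilon, r, u, w}.
FIRST(<H>): from <H>→<S> <S> <D> u we get {r, u, w}; from <H>→r we get {r}; from <H>→epsilon we get {epsilon}. So FIRST(<H>) = {epsilon, r, u, w}.

{epsilon, r, u, w}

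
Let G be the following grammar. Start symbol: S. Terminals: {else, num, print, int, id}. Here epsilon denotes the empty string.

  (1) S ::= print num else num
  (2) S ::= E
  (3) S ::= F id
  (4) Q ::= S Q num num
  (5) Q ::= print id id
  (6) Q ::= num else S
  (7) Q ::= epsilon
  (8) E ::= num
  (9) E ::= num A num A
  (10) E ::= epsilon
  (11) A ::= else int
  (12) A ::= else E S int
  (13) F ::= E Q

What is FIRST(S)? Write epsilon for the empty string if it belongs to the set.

FIRST(E) = {epsilon, num}
FIRST(A) = {else}
FIRST(S) = {epsilon, id, num, print}  (via E, F id)
FIRST(Q) = {epsilon, id, num, print}  (via S Q num num)
FIRST(F) = {epsilon, id, num, print}  (via E Q)

{epsilon, id, num, print}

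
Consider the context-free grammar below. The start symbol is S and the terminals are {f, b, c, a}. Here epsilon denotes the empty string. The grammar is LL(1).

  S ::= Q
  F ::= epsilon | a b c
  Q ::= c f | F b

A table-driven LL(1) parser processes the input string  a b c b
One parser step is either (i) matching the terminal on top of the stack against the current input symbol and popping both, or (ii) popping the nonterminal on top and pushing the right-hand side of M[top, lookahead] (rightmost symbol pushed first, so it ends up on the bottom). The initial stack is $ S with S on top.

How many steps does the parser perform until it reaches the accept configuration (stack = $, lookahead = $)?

7

step 1: stack=$ S  input=a b c b $  — expand S ::= Q
step 2: stack=$ Q  input=a b c b $  — expand Q ::= F b
step 3: stack=$ b F  input=a b c b $  — expand F ::= a b c
step 4: stack=$ b c b a  input=a b c b $  — match a
step 5: stack=$ b c b  input=b c b $  — match b
step 6: stack=$ b c  input=c b $  — match c
step 7: stack=$ b  input=b $  — match b
Accept reached after 7 steps.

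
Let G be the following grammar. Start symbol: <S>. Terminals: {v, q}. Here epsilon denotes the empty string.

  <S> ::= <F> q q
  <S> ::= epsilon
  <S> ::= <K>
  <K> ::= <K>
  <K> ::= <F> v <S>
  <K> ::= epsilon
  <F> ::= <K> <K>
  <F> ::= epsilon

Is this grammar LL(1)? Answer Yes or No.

No

FIRST(<S>) = {epsilon, q, v}
FIRST(<K>) = {epsilon, v}
FIRST(<F>) = {epsilon, v}
FOLLOW(<S>) = {$, q, v}
FOLLOW(<K>) = {$, q, v}
FOLLOW(<F>) = {q, v}
Cell M[<F>, q] receives both <F> ::= <K> <K> and <F> ::= epsilon — the grammar is not LL(1).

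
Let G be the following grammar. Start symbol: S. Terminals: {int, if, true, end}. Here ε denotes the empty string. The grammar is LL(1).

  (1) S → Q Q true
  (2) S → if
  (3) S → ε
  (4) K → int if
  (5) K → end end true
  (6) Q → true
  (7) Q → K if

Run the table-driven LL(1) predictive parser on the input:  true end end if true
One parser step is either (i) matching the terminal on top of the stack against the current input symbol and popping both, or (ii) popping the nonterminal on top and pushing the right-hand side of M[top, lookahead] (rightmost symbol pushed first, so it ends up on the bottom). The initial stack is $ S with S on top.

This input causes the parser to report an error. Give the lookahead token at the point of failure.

if

     Stack                   Input                   Action
  1  $ S                     true end end if true $  expand S → Q Q true
  2  $ true Q Q              true end end if true $  expand Q → true
  3  $ true Q true           true end end if true $  match true
  4  $ true Q                end end if true $       expand Q → K if
  5  $ true if K             end end if true $       expand K → end end true
  6  $ true if true end end  end end if true $       match end
  7  $ true if true end      end if true $           match end
  8  $ true if true          if true $               error: top is terminal true but lookahead is if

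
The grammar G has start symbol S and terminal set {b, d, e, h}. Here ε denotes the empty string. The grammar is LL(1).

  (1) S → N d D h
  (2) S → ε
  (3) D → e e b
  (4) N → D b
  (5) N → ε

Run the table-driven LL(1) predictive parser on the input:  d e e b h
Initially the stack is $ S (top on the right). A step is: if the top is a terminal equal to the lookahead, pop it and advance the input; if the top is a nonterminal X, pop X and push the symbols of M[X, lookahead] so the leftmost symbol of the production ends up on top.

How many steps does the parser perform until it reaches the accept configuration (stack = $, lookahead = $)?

     Stack      Input        Action
  1  $ S        d e e b h $  expand S → N d D h
  2  $ h D d N  d e e b h $  expand N → ε
  3  $ h D d    d e e b h $  match d
  4  $ h D      e e b h $    expand D → e e b
  5  $ h b e e  e e b h $    match e
  6  $ h b e    e b h $      match e
  7  $ h b      b h $        match b
  8  $ h        h $          match h
Accept reached after 8 steps.

8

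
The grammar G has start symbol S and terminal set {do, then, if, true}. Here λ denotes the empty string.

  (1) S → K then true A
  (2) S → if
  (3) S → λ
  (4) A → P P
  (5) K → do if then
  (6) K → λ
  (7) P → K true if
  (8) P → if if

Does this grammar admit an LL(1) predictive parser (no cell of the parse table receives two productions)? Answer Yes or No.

FIRST(S) = {λ, do, if, then}
FIRST(A) = {do, if, true}
FIRST(K) = {λ, do}
FIRST(P) = {do, if, true}
FOLLOW(S) = {$}
FOLLOW(A) = {$}
FOLLOW(K) = {then, true}
FOLLOW(P) = {$, do, if, true}
Each cell of M receives at most one production.

Yes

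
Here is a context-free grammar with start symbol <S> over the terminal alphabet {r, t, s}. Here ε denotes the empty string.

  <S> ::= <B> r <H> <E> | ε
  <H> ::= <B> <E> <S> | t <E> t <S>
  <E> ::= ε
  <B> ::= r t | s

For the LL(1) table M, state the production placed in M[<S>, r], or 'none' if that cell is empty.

<S> ::= <B> r <H> <E>

FIRST(<E>) = {ε}
FIRST(<B>) = {r, s}
FIRST(<S>) = {ε, r, s}  (via <B> r <H> <E>)
FIRST(<H>) = {r, s, t}  (via <B> <E> <S>)
FOLLOW(<S>) includes $ since <S> is the start symbol.
FOLLOW(<S>): in <H>::=<B> <E> <S>, the suffix after <S> is empty, so FOLLOW(<S>) ⊇ FOLLOW(<H>) = {$}; in <H>::=t <E> t <S>, the suffix after <S> is empty, so FOLLOW(<S>) ⊇ FOLLOW(<H>) = {$}. Thus FOLLOW(<S>) = {$}.
FOLLOW(<H>): in <S>::=<B> r <H> <E>, <H> is followed by <E> with FIRST {ε}; in <S>::=<B> r <H> <E>, the suffix after <H> is nullable, so FOLLOW(<H>) ⊇ FOLLOW(<S>) = {$}. Thus FOLLOW(<H>) = {$}.
For <S> ::= <B> r <H> <E>: FIRST(<B> r <H> <E>) = {r, s}, so it goes in M[<S>, t] for t ∈ {r, s}.
For <S> ::= ε: FIRST(ε) = {ε}, so it goes in M[<S>, t] for t ∈ {}; since ε ∈ FIRST, also for every t ∈ FOLLOW(<S>) = {$}.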